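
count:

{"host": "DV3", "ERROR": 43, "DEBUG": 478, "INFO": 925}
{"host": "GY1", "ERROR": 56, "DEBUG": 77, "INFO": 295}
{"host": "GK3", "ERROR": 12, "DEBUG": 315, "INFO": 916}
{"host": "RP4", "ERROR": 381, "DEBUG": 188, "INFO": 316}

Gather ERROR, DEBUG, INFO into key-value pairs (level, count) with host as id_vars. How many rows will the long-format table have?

4 host values × 3 melted columns = 12 rows.

12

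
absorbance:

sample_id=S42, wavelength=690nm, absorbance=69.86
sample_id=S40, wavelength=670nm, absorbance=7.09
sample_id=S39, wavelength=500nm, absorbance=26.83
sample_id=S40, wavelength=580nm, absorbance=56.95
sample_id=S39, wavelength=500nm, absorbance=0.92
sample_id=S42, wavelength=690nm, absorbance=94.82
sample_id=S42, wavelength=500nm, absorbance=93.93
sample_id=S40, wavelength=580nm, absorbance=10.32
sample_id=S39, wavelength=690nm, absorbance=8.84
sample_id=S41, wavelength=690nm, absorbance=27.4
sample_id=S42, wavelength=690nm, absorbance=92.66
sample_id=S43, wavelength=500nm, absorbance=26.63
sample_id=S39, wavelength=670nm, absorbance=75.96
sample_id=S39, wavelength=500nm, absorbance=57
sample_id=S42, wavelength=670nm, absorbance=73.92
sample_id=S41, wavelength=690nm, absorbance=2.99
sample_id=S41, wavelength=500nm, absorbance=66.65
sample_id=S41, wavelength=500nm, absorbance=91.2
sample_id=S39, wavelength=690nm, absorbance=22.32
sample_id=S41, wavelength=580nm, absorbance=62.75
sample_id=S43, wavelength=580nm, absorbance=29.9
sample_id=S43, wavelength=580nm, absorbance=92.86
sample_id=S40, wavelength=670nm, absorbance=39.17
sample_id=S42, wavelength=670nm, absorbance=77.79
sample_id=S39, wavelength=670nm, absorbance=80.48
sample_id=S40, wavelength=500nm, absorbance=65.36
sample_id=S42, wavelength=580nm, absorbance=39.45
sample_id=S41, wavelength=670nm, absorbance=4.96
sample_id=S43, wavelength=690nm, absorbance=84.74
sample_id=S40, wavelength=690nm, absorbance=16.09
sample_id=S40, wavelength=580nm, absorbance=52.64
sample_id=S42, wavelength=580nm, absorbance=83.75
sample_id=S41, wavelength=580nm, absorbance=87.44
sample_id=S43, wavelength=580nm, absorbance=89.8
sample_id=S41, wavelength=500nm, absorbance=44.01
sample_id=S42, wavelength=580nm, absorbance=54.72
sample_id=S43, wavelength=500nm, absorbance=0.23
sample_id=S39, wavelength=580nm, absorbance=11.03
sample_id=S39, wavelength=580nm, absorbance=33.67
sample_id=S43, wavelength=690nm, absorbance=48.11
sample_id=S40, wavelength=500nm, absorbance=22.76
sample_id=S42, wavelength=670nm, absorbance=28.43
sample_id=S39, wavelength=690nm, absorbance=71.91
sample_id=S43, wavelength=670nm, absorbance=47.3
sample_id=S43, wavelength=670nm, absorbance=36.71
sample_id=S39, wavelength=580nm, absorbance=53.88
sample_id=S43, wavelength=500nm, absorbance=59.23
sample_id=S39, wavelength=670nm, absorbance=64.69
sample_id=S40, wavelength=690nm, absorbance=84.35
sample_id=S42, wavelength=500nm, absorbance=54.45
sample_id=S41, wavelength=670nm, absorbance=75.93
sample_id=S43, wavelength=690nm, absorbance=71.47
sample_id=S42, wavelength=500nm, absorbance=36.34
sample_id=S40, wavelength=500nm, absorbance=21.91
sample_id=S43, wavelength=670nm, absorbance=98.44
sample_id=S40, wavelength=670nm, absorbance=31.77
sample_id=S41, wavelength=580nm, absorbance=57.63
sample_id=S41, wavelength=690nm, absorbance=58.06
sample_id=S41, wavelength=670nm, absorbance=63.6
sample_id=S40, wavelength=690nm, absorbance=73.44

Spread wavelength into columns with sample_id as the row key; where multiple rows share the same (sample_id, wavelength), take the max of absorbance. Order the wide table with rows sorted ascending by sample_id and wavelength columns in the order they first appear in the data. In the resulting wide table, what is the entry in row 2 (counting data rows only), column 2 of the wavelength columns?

39.17

With rows sorted ascending by sample_id, row 2 is sample_id=S40. wavelength columns in first-appearance order: 690nm, 670nm, 500nm, 580nm; column 2 is 670nm.
Long rows with sample_id=S40, wavelength=670nm: max(7.09, 39.17, 31.77) = 39.17.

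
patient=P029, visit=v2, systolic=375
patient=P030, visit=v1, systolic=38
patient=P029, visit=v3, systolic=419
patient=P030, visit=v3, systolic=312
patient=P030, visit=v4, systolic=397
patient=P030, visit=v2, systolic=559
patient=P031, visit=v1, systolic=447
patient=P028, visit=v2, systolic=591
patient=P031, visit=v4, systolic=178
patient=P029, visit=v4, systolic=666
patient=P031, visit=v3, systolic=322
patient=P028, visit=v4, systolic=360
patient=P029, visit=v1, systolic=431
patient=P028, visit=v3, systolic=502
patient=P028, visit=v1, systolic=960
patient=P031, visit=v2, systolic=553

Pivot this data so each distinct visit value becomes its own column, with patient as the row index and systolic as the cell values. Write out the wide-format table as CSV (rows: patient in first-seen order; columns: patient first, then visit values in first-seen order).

Columns: patient plus the 4 distinct visit values (v2, v1, v3, v4).
For example, row P029 column v2 takes systolic=375 from the long row (P029, v2).

patient,v2,v1,v3,v4
P029,375,431,419,666
P030,559,38,312,397
P031,553,447,322,178
P028,591,960,502,360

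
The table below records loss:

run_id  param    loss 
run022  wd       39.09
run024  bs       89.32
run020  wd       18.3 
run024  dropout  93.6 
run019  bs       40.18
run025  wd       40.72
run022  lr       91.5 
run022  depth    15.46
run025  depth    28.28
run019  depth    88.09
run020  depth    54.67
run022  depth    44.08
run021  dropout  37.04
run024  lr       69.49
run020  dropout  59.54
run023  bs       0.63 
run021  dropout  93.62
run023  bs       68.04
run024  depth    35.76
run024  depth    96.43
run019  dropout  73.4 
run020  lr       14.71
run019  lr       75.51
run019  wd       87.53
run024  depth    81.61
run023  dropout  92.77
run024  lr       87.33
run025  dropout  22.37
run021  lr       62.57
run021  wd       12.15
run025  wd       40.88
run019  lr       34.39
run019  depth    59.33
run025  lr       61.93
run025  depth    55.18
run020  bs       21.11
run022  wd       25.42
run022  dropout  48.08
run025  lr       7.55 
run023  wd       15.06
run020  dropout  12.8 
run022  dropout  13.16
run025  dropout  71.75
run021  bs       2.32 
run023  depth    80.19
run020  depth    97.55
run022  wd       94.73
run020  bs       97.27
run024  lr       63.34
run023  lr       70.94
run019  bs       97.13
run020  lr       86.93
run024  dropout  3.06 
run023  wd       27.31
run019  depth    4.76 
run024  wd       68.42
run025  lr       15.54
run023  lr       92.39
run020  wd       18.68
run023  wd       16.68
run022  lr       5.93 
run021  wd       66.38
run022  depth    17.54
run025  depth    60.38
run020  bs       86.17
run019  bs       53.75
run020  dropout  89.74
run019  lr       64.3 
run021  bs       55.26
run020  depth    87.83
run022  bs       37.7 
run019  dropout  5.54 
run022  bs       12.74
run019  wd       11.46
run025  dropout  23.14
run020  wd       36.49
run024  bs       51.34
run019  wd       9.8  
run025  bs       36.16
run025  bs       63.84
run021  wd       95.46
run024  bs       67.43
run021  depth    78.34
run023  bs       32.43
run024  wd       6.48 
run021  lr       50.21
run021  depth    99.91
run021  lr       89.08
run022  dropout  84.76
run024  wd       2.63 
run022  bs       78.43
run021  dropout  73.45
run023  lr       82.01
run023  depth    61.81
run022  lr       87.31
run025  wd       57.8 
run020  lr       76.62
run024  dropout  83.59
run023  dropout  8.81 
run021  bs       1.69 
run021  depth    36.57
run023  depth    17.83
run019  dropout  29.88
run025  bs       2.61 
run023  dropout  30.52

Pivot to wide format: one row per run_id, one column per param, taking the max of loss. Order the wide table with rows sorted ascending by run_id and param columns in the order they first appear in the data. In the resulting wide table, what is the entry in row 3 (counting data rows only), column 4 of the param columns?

With rows sorted ascending by run_id, row 3 is run_id=run021. param columns in first-appearance order: wd, bs, dropout, lr, depth; column 4 is lr.
Long rows with run_id=run021, param=lr: max(62.57, 50.21, 89.08) = 89.08.

89.08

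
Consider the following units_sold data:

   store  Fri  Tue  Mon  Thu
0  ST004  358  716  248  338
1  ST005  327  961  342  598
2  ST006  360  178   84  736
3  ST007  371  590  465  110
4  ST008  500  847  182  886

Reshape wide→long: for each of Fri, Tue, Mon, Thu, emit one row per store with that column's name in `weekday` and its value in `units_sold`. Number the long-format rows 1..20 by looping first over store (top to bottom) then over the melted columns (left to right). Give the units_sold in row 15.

465

20 rows total (5 × 4). Row 15: index ⌊(15-1)/4⌋ = 3 into store → ST007; (15-1) mod 4 = 2 into the melted columns → Mon.
So row 15 is (ST007, Mon, 465); units_sold = 465.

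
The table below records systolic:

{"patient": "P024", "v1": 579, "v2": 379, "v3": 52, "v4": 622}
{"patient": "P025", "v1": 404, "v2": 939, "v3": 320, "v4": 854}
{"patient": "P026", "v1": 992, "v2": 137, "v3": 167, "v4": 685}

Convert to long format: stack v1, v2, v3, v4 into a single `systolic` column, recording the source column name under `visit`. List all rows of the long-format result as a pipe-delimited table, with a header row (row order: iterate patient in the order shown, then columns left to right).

Each (patient, column) pair becomes one row: 3 × 4 = 12 rows.
For example, (P024, v1) → systolic=579.

| patient | visit | systolic |
| P024 | v1 | 579 |
| P024 | v2 | 379 |
| P024 | v3 | 52 |
| P024 | v4 | 622 |
| P025 | v1 | 404 |
| P025 | v2 | 939 |
| P025 | v3 | 320 |
| P025 | v4 | 854 |
| P026 | v1 | 992 |
| P026 | v2 | 137 |
| P026 | v3 | 167 |
| P026 | v4 | 685 |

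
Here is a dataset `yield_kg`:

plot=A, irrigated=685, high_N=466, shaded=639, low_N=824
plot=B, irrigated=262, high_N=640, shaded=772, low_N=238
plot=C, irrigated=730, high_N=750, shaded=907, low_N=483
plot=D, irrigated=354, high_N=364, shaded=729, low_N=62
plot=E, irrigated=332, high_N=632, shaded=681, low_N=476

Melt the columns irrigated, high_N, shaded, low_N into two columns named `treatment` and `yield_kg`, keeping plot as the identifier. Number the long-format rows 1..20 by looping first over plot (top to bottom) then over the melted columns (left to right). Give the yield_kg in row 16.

20 rows total (5 × 4). Row 16: index ⌊(16-1)/4⌋ = 3 into plot → D; (16-1) mod 4 = 3 into the melted columns → low_N.
So row 16 is (D, low_N, 62); yield_kg = 62.

62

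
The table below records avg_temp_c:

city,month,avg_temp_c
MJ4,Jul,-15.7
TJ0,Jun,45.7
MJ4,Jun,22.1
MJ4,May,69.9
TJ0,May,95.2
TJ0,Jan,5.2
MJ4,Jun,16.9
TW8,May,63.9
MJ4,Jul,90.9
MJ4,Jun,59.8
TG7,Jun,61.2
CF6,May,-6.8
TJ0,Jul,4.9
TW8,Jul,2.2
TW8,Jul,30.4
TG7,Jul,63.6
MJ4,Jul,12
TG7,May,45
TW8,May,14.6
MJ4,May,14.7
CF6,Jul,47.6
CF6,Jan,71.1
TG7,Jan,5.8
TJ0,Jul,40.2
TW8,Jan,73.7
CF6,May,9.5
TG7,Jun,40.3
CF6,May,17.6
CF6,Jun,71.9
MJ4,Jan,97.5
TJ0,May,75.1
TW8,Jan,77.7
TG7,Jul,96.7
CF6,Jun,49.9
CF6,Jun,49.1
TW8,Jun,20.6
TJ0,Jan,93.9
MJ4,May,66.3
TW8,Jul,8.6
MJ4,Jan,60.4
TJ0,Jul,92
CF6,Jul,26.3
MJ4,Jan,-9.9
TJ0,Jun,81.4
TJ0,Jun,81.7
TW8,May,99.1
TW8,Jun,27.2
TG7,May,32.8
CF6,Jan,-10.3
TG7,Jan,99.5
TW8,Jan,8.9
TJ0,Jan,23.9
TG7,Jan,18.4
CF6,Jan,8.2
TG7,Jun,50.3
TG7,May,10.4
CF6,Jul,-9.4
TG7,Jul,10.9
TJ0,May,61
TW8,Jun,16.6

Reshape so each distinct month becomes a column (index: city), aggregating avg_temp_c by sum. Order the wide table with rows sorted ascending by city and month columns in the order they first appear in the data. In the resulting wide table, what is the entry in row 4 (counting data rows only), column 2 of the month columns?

208.8

With rows sorted ascending by city, row 4 is city=TJ0. month columns in first-appearance order: Jul, Jun, May, Jan; column 2 is Jun.
Long rows with city=TJ0, month=Jun: 45.7 + 81.4 + 81.7 = 208.8.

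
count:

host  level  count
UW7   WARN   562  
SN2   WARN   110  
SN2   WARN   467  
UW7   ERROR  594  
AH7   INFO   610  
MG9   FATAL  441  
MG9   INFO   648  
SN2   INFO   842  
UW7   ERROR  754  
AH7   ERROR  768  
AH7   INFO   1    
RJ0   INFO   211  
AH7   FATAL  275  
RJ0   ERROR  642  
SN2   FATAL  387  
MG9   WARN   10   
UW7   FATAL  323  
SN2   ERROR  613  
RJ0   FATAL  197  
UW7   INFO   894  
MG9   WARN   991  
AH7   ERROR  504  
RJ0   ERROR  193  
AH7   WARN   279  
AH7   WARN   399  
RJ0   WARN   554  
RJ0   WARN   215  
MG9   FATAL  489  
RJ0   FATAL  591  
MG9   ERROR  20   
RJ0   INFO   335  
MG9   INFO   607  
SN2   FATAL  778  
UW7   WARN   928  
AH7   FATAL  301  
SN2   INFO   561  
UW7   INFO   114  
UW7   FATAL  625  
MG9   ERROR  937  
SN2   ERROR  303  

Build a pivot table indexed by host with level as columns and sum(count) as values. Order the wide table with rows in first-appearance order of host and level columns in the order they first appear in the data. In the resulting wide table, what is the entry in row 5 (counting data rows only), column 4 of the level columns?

788

With rows in first-appearance order of host, row 5 is host=RJ0. level columns in first-appearance order: WARN, ERROR, INFO, FATAL; column 4 is FATAL.
Long rows with host=RJ0, level=FATAL: 197 + 591 = 788.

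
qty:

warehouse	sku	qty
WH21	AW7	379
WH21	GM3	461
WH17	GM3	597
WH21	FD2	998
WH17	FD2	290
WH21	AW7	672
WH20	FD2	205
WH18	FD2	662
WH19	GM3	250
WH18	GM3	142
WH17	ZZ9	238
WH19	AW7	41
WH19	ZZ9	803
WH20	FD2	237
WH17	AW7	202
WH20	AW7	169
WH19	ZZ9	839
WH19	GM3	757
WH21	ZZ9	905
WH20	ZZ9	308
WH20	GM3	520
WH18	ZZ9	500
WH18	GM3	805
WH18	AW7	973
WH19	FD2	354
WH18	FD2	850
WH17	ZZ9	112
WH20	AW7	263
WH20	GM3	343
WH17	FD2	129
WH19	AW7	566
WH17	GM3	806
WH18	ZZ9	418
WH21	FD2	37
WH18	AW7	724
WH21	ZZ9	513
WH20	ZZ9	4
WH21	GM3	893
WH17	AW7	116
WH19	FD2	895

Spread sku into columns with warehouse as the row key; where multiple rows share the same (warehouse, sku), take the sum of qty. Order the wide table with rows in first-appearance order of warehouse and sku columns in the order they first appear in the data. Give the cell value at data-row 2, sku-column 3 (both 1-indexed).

419

With rows in first-appearance order of warehouse, row 2 is warehouse=WH17. sku columns in first-appearance order: AW7, GM3, FD2, ZZ9; column 3 is FD2.
Long rows with warehouse=WH17, sku=FD2: 290 + 129 = 419.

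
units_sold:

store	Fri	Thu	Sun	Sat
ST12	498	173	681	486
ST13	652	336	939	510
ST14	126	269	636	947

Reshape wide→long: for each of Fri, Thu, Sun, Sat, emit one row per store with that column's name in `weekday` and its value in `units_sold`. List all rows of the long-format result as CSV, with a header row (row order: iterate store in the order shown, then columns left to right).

Each (store, column) pair becomes one row: 3 × 4 = 12 rows.
For example, (ST12, Fri) → units_sold=498.

store,weekday,units_sold
ST12,Fri,498
ST12,Thu,173
ST12,Sun,681
ST12,Sat,486
ST13,Fri,652
ST13,Thu,336
ST13,Sun,939
ST13,Sat,510
ST14,Fri,126
ST14,Thu,269
ST14,Sun,636
ST14,Sat,947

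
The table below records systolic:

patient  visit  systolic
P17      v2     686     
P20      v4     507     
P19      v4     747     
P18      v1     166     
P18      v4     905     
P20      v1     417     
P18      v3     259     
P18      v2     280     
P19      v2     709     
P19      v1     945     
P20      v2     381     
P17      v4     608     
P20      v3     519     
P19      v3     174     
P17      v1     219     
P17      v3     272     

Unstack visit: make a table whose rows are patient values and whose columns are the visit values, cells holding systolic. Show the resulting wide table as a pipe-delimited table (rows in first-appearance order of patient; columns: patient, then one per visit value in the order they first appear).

| patient | v2 | v4 | v1 | v3 |
| P17 | 686 | 608 | 219 | 272 |
| P20 | 381 | 507 | 417 | 519 |
| P19 | 709 | 747 | 945 | 174 |
| P18 | 280 | 905 | 166 | 259 |

Columns: patient plus the 4 distinct visit values (v2, v4, v1, v3).
For example, row P17 column v2 takes systolic=686 from the long row (P17, v2).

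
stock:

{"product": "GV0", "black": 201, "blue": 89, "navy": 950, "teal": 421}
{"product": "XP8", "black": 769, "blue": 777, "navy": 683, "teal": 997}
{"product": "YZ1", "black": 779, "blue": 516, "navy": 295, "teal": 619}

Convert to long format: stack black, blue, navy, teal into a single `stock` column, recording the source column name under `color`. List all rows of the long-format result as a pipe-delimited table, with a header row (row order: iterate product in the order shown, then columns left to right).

| product | color | stock |
| GV0 | black | 201 |
| GV0 | blue | 89 |
| GV0 | navy | 950 |
| GV0 | teal | 421 |
| XP8 | black | 769 |
| XP8 | blue | 777 |
| XP8 | navy | 683 |
| XP8 | teal | 997 |
| YZ1 | black | 779 |
| YZ1 | blue | 516 |
| YZ1 | navy | 295 |
| YZ1 | teal | 619 |

Each (product, column) pair becomes one row: 3 × 4 = 12 rows.
For example, (GV0, black) → stock=201.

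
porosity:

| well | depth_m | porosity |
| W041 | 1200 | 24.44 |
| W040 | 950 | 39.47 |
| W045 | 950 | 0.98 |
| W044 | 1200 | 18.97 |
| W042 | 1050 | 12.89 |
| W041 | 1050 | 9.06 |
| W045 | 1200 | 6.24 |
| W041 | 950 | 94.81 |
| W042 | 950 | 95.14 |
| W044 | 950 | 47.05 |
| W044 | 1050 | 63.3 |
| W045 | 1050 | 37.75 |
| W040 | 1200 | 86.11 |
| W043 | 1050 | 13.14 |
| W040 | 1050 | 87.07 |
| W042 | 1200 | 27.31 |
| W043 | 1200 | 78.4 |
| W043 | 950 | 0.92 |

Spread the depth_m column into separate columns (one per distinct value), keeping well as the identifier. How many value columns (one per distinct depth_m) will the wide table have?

3

3 distinct depth_m values: 950, 1050, 1200.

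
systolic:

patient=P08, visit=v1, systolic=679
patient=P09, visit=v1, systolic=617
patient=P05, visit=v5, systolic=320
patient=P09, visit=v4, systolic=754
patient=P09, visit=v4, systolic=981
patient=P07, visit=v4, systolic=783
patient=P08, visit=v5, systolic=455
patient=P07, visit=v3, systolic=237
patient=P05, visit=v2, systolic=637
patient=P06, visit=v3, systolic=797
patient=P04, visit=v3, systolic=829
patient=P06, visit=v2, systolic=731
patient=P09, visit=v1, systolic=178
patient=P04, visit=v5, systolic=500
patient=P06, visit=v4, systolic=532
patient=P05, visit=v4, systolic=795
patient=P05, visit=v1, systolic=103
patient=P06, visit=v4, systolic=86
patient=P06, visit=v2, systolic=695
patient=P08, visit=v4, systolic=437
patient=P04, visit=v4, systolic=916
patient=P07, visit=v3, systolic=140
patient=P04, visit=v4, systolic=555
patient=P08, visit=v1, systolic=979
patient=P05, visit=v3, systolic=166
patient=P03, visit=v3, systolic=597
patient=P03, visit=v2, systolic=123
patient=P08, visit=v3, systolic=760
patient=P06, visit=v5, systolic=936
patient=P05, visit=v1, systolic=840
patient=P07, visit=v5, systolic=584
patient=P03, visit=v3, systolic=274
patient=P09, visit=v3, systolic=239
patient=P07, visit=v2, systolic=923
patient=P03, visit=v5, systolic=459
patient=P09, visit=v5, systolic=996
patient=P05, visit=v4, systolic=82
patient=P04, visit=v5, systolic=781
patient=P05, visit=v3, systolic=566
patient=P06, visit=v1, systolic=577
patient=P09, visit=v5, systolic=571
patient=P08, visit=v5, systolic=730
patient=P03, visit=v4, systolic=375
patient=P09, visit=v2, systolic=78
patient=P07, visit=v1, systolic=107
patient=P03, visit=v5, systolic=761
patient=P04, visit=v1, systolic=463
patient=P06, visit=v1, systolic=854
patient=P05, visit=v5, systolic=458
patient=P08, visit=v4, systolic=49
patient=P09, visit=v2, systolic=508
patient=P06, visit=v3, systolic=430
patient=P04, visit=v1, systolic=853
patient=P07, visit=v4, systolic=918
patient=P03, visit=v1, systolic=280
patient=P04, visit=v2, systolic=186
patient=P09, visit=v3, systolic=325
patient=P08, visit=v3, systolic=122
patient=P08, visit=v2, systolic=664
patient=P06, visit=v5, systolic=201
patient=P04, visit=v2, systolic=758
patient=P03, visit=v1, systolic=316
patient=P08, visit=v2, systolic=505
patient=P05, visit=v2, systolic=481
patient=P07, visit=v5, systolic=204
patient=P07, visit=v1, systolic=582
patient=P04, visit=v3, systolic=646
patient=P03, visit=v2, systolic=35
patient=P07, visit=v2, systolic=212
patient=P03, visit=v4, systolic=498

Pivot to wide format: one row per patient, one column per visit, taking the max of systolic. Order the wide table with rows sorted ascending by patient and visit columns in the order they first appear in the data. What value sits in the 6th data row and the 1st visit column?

979

With rows sorted ascending by patient, row 6 is patient=P08. visit columns in first-appearance order: v1, v5, v4, v3, v2; column 1 is v1.
Long rows with patient=P08, visit=v1: max(679, 979) = 979.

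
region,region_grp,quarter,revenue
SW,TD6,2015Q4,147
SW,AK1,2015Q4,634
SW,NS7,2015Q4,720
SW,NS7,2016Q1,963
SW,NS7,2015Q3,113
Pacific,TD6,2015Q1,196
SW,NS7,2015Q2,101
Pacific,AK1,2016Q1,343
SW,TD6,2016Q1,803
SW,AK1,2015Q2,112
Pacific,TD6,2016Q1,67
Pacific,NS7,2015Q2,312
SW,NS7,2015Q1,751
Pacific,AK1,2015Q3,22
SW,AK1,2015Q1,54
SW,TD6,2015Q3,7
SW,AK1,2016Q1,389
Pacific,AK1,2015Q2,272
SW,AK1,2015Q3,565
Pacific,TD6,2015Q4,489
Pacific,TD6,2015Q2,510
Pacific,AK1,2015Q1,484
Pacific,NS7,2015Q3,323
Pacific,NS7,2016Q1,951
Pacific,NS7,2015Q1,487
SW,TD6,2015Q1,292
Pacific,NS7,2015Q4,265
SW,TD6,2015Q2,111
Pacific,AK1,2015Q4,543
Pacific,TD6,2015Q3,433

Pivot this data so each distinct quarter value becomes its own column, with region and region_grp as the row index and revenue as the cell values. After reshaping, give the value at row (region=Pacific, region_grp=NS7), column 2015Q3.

323

Wide layout: rows indexed by region and region_grp, columns are the 5 distinct quarter values (2015Q4, 2016Q1, 2015Q3, 2015Q1, 2015Q2).
Cell (region=Pacific, region_grp=NS7, quarter=2015Q3) draws from the long row where region=Pacific, region_grp=NS7 and quarter=2015Q3, which has revenue=323.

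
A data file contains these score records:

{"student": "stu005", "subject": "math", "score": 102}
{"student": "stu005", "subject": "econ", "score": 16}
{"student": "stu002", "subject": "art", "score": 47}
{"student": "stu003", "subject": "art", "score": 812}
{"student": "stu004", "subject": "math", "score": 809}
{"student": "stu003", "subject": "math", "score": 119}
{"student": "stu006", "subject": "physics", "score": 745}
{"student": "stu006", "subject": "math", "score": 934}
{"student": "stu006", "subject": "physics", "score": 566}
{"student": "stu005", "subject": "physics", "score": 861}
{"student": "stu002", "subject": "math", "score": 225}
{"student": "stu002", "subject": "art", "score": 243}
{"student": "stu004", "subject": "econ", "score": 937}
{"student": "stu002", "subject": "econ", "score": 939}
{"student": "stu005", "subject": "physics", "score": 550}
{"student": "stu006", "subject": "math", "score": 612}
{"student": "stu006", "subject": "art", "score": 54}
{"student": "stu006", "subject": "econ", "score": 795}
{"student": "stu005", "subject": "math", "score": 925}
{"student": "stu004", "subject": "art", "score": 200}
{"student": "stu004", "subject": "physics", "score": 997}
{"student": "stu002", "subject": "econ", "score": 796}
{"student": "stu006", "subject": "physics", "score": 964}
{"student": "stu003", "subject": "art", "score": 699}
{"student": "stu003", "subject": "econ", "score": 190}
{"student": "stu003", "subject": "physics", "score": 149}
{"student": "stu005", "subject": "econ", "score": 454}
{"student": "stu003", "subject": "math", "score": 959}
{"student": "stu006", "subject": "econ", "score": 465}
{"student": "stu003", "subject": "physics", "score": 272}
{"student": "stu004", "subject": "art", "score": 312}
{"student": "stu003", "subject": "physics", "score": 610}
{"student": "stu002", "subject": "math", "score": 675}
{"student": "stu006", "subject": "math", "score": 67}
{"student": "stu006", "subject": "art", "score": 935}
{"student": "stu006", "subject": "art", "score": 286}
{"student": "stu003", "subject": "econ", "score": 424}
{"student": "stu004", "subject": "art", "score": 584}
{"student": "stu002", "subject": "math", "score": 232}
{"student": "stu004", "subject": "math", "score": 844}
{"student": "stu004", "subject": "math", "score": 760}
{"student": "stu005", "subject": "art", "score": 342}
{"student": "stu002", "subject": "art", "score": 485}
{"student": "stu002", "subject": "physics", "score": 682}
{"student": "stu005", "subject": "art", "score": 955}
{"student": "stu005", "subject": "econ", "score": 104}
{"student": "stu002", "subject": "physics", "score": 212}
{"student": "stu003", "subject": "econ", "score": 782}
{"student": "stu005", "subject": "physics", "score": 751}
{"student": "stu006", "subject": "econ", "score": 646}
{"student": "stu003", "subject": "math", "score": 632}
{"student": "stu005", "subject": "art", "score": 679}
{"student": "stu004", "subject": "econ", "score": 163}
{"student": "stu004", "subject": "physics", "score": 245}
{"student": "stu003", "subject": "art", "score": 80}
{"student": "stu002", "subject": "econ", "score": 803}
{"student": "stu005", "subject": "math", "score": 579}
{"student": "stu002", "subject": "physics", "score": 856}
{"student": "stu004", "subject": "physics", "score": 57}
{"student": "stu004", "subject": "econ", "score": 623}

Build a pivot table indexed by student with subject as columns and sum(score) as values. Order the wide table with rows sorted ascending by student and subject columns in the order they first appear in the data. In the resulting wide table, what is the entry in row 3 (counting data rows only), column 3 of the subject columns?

1096

With rows sorted ascending by student, row 3 is student=stu004. subject columns in first-appearance order: math, econ, art, physics; column 3 is art.
Long rows with student=stu004, subject=art: 200 + 312 + 584 = 1096.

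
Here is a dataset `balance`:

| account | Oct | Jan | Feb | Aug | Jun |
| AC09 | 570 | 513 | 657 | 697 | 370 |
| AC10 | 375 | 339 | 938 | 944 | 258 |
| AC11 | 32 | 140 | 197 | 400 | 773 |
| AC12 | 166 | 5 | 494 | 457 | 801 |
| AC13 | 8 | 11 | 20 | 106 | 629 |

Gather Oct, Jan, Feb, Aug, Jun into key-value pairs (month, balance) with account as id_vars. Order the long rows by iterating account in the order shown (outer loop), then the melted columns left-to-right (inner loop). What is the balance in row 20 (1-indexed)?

801

25 rows total (5 × 5). Row 20: index ⌊(20-1)/5⌋ = 3 into account → AC12; (20-1) mod 5 = 4 into the melted columns → Jun.
So row 20 is (AC12, Jun, 801); balance = 801.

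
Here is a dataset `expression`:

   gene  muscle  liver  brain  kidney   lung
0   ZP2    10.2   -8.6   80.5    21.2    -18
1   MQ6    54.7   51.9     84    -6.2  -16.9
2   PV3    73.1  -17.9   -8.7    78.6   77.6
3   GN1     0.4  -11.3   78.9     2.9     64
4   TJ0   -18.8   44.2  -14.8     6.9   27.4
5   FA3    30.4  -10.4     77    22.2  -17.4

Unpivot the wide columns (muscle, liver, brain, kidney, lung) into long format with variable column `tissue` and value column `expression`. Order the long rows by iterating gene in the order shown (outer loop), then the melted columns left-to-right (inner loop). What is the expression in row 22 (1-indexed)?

44.2

30 rows total (6 × 5). Row 22: index ⌊(22-1)/5⌋ = 4 into gene → TJ0; (22-1) mod 5 = 1 into the melted columns → liver.
So row 22 is (TJ0, liver, 44.2); expression = 44.2.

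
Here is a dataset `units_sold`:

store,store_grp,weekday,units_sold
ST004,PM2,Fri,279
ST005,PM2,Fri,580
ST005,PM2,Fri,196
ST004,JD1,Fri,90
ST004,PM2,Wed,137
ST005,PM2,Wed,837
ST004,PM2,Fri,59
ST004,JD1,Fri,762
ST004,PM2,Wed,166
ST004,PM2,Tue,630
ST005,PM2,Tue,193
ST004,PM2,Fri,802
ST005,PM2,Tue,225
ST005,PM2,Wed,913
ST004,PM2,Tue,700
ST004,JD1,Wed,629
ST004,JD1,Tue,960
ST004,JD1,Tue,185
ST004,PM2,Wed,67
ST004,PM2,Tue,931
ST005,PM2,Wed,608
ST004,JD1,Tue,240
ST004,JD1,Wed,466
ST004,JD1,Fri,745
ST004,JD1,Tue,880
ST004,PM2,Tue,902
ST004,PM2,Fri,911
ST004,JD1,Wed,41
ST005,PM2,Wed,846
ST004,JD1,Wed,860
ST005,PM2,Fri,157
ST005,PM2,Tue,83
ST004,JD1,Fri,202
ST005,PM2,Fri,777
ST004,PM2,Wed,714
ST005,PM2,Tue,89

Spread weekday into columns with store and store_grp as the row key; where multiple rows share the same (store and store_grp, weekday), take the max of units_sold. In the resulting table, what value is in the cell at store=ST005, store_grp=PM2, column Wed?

Rows with store=ST005, store_grp=PM2 and weekday=Wed: units_sold values are 837, 913, 608, 846.
max(837, 913, 608, 846) = 913.

913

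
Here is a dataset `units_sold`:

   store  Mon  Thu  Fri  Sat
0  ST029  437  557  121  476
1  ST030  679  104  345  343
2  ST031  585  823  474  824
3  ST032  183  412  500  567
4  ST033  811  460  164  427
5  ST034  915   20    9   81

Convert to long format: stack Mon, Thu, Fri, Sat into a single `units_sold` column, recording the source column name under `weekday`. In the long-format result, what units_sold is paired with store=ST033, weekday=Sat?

Unpivoting turns each (store, wide-column) pair into one long row.
The wide cell at row ST033, column Sat holds 427, so the long row (ST033, Sat) has units_sold=427.

427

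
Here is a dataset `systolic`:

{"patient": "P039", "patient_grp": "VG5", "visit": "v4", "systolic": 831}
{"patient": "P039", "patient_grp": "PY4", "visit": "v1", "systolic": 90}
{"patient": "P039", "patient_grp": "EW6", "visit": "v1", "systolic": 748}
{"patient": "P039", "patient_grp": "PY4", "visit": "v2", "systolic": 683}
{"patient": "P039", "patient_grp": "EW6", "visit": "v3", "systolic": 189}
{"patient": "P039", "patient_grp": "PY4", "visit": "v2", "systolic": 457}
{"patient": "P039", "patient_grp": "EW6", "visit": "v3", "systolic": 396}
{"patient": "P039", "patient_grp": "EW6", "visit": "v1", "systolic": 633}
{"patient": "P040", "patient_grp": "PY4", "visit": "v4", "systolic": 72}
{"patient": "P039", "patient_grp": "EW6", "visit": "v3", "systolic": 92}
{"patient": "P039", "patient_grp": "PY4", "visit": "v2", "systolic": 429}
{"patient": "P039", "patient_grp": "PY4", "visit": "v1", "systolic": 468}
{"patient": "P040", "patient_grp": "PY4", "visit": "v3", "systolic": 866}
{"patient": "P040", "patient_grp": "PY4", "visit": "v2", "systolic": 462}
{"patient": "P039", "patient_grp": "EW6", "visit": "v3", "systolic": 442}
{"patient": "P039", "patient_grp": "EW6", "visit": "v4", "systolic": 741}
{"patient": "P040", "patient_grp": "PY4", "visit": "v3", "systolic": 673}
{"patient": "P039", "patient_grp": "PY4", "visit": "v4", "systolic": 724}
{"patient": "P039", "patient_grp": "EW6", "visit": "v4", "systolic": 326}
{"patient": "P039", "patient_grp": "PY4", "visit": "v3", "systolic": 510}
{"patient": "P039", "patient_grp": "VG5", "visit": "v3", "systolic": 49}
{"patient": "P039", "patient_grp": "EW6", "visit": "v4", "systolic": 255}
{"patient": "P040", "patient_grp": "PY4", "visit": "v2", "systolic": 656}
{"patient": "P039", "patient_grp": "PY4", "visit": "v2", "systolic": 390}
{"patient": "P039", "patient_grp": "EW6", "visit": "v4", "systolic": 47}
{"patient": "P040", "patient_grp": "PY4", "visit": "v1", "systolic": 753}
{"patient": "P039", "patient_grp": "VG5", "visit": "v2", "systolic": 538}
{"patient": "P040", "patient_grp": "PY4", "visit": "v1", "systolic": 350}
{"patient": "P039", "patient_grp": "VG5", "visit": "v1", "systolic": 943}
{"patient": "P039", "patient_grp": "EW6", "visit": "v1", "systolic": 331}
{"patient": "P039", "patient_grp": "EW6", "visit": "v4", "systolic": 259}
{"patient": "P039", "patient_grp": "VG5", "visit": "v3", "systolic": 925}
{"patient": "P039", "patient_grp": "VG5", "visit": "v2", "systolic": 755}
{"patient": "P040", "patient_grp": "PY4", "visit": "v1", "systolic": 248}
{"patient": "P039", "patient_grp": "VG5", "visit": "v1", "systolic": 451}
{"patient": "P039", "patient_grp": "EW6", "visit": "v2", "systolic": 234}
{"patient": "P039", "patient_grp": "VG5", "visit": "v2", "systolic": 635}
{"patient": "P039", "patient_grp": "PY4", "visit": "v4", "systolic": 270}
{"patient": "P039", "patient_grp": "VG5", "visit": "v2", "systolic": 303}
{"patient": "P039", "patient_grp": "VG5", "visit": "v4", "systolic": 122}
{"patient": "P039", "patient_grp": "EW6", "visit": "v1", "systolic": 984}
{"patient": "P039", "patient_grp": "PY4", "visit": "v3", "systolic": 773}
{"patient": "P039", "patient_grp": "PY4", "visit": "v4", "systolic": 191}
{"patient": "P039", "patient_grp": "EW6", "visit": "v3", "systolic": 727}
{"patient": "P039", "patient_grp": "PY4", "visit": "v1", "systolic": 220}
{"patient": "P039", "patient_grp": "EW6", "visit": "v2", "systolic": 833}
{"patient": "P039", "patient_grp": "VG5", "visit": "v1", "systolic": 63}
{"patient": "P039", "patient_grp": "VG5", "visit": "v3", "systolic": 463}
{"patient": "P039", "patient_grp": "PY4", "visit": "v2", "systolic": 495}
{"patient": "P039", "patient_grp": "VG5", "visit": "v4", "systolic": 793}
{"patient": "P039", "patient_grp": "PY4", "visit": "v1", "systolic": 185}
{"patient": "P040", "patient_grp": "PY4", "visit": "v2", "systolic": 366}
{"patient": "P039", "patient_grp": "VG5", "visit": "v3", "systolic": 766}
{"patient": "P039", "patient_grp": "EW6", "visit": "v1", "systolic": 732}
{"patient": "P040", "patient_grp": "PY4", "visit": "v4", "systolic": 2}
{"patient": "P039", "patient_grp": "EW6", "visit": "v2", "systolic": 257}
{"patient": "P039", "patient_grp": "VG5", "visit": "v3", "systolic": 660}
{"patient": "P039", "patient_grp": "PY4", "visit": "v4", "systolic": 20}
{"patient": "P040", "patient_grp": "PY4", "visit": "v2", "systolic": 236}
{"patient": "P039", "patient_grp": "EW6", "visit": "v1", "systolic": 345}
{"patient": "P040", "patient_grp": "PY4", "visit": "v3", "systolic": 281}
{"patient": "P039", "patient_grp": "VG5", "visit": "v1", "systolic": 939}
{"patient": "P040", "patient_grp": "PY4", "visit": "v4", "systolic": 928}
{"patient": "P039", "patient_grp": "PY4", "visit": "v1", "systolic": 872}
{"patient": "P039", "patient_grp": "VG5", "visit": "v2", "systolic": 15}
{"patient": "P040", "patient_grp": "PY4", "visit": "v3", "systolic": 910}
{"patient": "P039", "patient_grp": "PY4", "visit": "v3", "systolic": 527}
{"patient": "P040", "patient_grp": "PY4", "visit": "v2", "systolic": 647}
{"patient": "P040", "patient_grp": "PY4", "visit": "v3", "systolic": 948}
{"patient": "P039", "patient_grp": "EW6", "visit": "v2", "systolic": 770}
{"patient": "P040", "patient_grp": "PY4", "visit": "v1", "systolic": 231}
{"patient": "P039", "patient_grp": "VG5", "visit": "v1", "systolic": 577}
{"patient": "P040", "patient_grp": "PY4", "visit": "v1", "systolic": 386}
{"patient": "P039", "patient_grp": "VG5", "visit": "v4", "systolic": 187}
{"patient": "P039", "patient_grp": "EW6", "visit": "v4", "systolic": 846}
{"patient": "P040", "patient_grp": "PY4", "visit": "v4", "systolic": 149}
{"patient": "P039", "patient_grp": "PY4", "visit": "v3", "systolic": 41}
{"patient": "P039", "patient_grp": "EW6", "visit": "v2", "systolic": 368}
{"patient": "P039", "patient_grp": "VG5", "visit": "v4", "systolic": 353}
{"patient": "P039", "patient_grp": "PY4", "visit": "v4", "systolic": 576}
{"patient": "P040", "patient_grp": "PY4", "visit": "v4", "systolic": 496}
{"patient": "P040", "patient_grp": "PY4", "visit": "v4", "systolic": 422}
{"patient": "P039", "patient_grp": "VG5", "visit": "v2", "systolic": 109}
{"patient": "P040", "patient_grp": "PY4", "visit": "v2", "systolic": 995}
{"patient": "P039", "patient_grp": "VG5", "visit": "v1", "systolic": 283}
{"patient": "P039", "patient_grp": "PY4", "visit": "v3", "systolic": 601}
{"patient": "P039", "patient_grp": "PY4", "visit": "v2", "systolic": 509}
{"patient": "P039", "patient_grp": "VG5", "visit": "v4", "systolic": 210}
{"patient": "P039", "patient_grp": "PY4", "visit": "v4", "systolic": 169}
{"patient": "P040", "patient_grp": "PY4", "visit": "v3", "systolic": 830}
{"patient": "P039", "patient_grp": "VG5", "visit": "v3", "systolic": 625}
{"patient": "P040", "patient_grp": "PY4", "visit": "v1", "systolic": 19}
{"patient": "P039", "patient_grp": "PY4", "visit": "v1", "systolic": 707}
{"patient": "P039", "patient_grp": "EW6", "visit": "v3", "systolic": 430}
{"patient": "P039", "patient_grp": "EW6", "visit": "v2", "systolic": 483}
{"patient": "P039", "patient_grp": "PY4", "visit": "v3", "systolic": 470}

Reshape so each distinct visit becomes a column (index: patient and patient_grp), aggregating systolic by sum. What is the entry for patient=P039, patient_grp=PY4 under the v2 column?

Rows with patient=P039, patient_grp=PY4 and visit=v2: systolic values are 683, 457, 429, 390, 495, 509.
683 + 457 + 429 + 390 + 495 + 509 = 2963.

2963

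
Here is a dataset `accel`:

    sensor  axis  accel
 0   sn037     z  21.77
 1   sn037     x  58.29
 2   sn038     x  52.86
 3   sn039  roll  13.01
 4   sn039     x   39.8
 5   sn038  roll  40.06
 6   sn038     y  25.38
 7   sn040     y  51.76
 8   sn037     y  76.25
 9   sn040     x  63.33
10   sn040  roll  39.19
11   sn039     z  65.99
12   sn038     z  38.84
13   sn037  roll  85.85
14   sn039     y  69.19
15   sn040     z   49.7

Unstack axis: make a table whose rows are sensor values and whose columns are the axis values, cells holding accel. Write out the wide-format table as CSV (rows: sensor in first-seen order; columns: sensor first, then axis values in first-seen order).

sensor,z,x,roll,y
sn037,21.77,58.29,85.85,76.25
sn038,38.84,52.86,40.06,25.38
sn039,65.99,39.8,13.01,69.19
sn040,49.7,63.33,39.19,51.76

Columns: sensor plus the 4 distinct axis values (z, x, roll, y).
For example, row sn037 column z takes accel=21.77 from the long row (sn037, z).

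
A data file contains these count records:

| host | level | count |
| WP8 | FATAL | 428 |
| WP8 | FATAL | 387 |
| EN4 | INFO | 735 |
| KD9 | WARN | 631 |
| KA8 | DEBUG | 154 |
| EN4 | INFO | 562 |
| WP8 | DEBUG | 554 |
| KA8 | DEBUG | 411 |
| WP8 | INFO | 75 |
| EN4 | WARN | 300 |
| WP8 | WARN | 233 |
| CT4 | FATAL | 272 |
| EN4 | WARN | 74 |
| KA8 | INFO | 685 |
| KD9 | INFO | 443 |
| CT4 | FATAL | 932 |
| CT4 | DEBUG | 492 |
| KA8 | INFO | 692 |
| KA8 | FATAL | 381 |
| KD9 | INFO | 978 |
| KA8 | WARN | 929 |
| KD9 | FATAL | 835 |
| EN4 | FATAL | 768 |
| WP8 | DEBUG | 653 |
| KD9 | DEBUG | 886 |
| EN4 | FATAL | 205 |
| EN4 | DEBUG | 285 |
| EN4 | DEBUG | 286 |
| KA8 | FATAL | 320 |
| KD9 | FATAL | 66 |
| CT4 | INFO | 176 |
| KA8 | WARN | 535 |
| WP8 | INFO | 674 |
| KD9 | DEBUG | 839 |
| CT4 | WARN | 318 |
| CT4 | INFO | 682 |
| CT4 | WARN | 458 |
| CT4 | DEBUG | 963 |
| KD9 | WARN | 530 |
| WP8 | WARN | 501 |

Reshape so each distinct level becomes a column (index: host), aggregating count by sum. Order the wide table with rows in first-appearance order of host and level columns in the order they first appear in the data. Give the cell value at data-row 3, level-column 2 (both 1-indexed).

With rows in first-appearance order of host, row 3 is host=KD9. level columns in first-appearance order: FATAL, INFO, WARN, DEBUG; column 2 is INFO.
Long rows with host=KD9, level=INFO: 443 + 978 = 1421.

1421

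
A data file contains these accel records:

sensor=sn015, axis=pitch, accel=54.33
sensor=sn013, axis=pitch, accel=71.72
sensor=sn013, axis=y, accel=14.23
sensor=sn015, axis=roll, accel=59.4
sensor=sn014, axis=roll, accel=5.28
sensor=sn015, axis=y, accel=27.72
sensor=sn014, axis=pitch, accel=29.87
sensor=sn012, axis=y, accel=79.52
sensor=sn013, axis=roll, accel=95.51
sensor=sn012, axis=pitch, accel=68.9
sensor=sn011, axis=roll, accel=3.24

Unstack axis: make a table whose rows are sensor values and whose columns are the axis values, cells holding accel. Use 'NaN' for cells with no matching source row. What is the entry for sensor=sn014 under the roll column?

The long row with sensor=sn014, axis=roll has accel=5.28.

5.28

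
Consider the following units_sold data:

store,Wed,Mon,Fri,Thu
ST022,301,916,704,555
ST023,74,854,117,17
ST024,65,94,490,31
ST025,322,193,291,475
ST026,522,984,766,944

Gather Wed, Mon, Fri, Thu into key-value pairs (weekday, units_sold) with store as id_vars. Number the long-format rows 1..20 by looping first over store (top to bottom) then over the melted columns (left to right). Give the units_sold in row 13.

20 rows total (5 × 4). Row 13: index ⌊(13-1)/4⌋ = 3 into store → ST025; (13-1) mod 4 = 0 into the melted columns → Wed.
So row 13 is (ST025, Wed, 322); units_sold = 322.

322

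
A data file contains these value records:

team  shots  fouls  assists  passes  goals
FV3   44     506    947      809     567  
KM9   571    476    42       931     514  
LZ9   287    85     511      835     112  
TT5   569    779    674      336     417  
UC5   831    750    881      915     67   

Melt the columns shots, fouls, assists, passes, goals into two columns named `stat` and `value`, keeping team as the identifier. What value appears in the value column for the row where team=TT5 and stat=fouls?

Unpivoting turns each (team, wide-column) pair into one long row.
The wide cell at row TT5, column fouls holds 779, so the long row (TT5, fouls) has value=779.

779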